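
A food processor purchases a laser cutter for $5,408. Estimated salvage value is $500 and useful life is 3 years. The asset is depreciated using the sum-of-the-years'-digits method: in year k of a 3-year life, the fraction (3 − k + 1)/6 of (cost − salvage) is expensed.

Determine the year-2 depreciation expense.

Depreciable base = $5,408 − $500 = $4,908.
Sum of the years' digits = 3+2+1 = 6.
Year 1: $4,908 × 3/6 = $2,454. Book value $2,954.
Year 2: $4,908 × 2/6 = $1,636. Book value $1,318.

$1,636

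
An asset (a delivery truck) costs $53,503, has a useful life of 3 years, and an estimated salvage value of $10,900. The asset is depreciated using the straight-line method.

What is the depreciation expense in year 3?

Depreciable base = $53,503 − $10,900 = $42,603.
Annual expense = $42,603 / 3 = $14,201.

$14,201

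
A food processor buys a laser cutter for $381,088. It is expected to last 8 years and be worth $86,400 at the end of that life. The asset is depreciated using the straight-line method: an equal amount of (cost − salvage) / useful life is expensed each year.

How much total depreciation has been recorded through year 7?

Depreciable base = $381,088 − $86,400 = $294,688.
Annual expense = $294,688 / 8 = $36,836.
End of year 1: book value $344,252.
End of year 2: book value $307,416.
End of year 3: book value $270,580.
End of year 4: book value $233,744.
End of year 5: book value $196,908.
End of year 6: book value $160,072.
End of year 7: book value $123,236.
Accumulated through year 7 = $381,088 − $123,236 = $257,852.

$257,852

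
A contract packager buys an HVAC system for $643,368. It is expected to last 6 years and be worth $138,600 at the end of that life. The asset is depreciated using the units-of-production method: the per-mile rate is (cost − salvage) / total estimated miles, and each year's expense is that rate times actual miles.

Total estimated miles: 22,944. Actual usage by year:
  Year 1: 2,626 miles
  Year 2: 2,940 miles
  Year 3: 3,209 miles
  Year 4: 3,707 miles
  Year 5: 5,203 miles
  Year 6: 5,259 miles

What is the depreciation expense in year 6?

Depreciable base = $643,368 − $138,600 = $504,768.
Rate = $504,768 / 22,944 miles = $22 per mile.
Year 1: 2,626 × $22 = $57,772. Book value $585,596.
Year 2: 2,940 × $22 = $64,680. Book value $520,916.
Year 3: 3,209 × $22 = $70,598. Book value $450,318.
Year 4: 3,707 × $22 = $81,554. Book value $368,764.
Year 5: 5,203 × $22 = $114,466. Book value $254,298.
Year 6: 5,259 × $22 = $115,698. Book value $138,600.

$115,698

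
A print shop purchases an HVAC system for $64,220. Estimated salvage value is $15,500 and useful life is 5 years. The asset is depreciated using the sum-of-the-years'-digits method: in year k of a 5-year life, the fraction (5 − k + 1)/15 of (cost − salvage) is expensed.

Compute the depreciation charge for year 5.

$3,248

Depreciable base = $64,220 − $15,500 = $48,720.
Sum of the years' digits = 5+4+3+2+1 = 15.
Year 1: $48,720 × 5/15 = $16,240. Book value $47,980.
Year 2: $48,720 × 4/15 = $12,992. Book value $34,988.
Year 3: $48,720 × 3/15 = $9,744. Book value $25,244.
Year 4: $48,720 × 2/15 = $6,496. Book value $18,748.
Year 5: $48,720 × 1/15 = $3,248. Book value $15,500.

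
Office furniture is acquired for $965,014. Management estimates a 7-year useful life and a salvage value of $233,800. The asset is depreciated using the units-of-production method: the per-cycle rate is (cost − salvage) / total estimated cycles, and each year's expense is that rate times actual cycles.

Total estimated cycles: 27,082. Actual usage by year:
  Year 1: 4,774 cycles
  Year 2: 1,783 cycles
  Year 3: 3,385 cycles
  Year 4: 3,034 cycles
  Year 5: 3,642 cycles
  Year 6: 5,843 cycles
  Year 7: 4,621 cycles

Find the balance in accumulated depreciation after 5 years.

Depreciable base = $965,014 − $233,800 = $731,214.
Rate = $731,214 / 27,082 cycles = $27 per cycle.
Year 1: 4,774 × $27 = $128,898. Book value $836,116.
Year 2: 1,783 × $27 = $48,141. Book value $787,975.
Year 3: 3,385 × $27 = $91,395. Book value $696,580.
Year 4: 3,034 × $27 = $81,918. Book value $614,662.
Year 5: 3,642 × $27 = $98,334. Book value $516,328.
Accumulated through year 5 = $965,014 − $516,328 = $448,686.

$448,686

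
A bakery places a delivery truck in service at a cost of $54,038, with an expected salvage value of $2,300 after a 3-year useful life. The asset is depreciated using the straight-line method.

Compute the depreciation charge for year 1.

Depreciable base = $54,038 − $2,300 = $51,738.
Annual expense = $51,738 / 3 = $17,246.

$17,246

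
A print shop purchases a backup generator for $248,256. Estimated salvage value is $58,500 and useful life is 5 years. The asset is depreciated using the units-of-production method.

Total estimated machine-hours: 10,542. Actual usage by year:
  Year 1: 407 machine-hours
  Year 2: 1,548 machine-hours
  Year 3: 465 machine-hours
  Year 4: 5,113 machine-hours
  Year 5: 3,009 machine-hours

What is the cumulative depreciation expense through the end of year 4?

$135,594

Depreciable base = $248,256 − $58,500 = $189,756.
Rate = $189,756 / 10,542 machine-hours = $18 per machine-hour.
Year 1: 407 × $18 = $7,326. Book value $240,930.
Year 2: 1,548 × $18 = $27,864. Book value $213,066.
Year 3: 465 × $18 = $8,370. Book value $204,696.
Year 4: 5,113 × $18 = $92,034. Book value $112,662.
Accumulated through year 4 = $248,256 − $112,662 = $135,594.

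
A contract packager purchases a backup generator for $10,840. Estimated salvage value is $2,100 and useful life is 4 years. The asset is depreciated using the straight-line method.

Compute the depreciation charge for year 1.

Depreciable base = $10,840 − $2,100 = $8,740.
Annual expense = $8,740 / 4 = $2,185.

$2,185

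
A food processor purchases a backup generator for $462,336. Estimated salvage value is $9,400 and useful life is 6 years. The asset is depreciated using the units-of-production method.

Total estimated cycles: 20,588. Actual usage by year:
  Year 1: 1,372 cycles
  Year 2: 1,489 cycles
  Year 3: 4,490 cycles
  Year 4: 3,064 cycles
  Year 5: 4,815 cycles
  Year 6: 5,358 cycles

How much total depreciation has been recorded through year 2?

$62,942

Depreciable base = $462,336 − $9,400 = $452,936.
Rate = $452,936 / 20,588 cycles = $22 per cycle.
Year 1: 1,372 × $22 = $30,184. Book value $432,152.
Year 2: 1,489 × $22 = $32,758. Book value $399,394.
Accumulated through year 2 = $462,336 − $399,394 = $62,942.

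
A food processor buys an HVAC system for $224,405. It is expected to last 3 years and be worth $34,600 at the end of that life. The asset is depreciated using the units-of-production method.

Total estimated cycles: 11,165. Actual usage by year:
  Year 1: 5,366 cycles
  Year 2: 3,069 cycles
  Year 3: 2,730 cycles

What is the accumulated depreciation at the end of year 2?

Depreciable base = $224,405 − $34,600 = $189,805.
Rate = $189,805 / 11,165 cycles = $17 per cycle.
Year 1: 5,366 × $17 = $91,222. Book value $133,183.
Year 2: 3,069 × $17 = $52,173. Book value $81,010.
Accumulated through year 2 = $224,405 − $81,010 = $143,395.

$143,395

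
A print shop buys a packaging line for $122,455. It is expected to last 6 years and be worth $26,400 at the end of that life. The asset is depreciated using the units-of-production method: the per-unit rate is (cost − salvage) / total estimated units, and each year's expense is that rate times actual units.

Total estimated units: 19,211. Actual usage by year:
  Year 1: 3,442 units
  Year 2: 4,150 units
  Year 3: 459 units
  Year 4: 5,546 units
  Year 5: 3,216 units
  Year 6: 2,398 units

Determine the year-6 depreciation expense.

$11,990

Depreciable base = $122,455 − $26,400 = $96,055.
Rate = $96,055 / 19,211 units = $5 per unit.
Year 1: 3,442 × $5 = $17,210. Book value $105,245.
Year 2: 4,150 × $5 = $20,750. Book value $84,495.
Year 3: 459 × $5 = $2,295. Book value $82,200.
Year 4: 5,546 × $5 = $27,730. Book value $54,470.
Year 5: 3,216 × $5 = $16,080. Book value $38,390.
Year 6: 2,398 × $5 = $11,990. Book value $26,400.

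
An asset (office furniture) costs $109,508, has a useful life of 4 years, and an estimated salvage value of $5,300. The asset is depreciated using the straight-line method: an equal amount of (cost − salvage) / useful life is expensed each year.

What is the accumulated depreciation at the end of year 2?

Depreciable base = $109,508 − $5,300 = $104,208.
Annual expense = $104,208 / 4 = $26,052.
End of year 1: book value $83,456.
End of year 2: book value $57,404.
Accumulated through year 2 = $109,508 − $57,404 = $52,104.

$52,104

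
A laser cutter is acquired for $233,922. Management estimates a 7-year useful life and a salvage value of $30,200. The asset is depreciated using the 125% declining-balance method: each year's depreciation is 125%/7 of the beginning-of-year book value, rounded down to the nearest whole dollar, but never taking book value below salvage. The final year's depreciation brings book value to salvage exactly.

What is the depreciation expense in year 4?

$23,152

Depreciable base = $233,922 − $30,200 = $203,722.
Year 1: ⌊$233,922 × 125%/7⌋ = $41,771. Book value $192,151.
Year 2: ⌊$192,151 × 125%/7⌋ = $34,312. Book value $157,839.
Year 3: ⌊$157,839 × 125%/7⌋ = $28,185. Book value $129,654.
Year 4: ⌊$129,654 × 125%/7⌋ = $23,152. Book value $106,502.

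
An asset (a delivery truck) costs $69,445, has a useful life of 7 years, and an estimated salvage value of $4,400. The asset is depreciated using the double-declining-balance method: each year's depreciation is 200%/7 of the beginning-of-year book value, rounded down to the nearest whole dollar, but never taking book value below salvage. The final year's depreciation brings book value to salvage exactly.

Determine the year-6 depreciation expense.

Depreciable base = $69,445 − $4,400 = $65,045.
Year 1: ⌊$69,445 × 200%/7⌋ = $19,841. Book value $49,604.
Year 2: ⌊$49,604 × 200%/7⌋ = $14,172. Book value $35,432.
Year 3: ⌊$35,432 × 200%/7⌋ = $10,123. Book value $25,309.
Year 4: ⌊$25,309 × 200%/7⌋ = $7,231. Book value $18,078.
Year 5: ⌊$18,078 × 200%/7⌋ = $5,165. Book value $12,913.
Year 6: ⌊$12,913 × 200%/7⌋ = $3,689. Book value $9,224.

$3,689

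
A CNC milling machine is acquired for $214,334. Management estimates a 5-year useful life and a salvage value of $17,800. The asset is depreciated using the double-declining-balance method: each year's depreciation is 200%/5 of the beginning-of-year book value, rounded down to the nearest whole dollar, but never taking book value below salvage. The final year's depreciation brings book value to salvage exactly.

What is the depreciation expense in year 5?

$9,979

Depreciable base = $214,334 − $17,800 = $196,534.
Year 1: ⌊$214,334 × 200%/5⌋ = $85,733. Book value $128,601.
Year 2: ⌊$128,601 × 200%/5⌋ = $51,440. Book value $77,161.
Year 3: ⌊$77,161 × 200%/5⌋ = $30,864. Book value $46,297.
Year 4: ⌊$46,297 × 200%/5⌋ = $18,518. Book value $27,779.
Year 5 (final): $27,779 − $17,800 = $9,979. Book value $17,800.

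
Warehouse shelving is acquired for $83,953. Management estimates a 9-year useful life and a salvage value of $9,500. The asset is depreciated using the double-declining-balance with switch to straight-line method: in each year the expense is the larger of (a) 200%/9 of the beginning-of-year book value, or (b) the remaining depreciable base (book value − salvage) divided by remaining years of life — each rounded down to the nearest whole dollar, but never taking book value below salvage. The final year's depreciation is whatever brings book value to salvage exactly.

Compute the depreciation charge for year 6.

Depreciable base = $83,953 − $9,500 = $74,453.
Year 1: DB = ⌊$83,953 × 200%/9⌋ = $18,656; SL = ⌊$74,453/9⌋ = $8,272 → take DB $18,656. Book value $65,297.
Year 2: DB = ⌊$65,297 × 200%/9⌋ = $14,510; SL = ⌊$55,797/8⌋ = $6,974 → take DB $14,510. Book value $50,787.
Year 3: DB = ⌊$50,787 × 200%/9⌋ = $11,286; SL = ⌊$41,287/7⌋ = $5,898 → take DB $11,286. Book value $39,501.
Year 4: DB = ⌊$39,501 × 200%/9⌋ = $8,778; SL = ⌊$30,001/6⌋ = $5,000 → take DB $8,778. Book value $30,723.
Year 5: DB = ⌊$30,723 × 200%/9⌋ = $6,827; SL = ⌊$21,223/5⌋ = $4,244 → take DB $6,827. Book value $23,896.
Year 6: DB = ⌊$23,896 × 200%/9⌋ = $5,310; SL = ⌊$14,396/4⌋ = $3,599 → take DB $5,310. Book value $18,586.

$5,310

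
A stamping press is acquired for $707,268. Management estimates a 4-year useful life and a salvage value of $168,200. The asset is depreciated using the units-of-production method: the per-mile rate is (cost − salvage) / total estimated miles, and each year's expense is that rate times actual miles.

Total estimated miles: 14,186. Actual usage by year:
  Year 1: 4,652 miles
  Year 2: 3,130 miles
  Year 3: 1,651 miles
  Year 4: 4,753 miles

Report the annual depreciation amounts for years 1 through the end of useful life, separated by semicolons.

$176,776; $118,940; $62,738; $180,614

Depreciable base = $707,268 − $168,200 = $539,068.
Rate = $539,068 / 14,186 miles = $38 per mile.
Year 1: 4,652 × $38 = $176,776. Book value $530,492.
Year 2: 3,130 × $38 = $118,940. Book value $411,552.
Year 3: 1,651 × $38 = $62,738. Book value $348,814.
Year 4: 4,753 × $38 = $180,614. Book value $168,200.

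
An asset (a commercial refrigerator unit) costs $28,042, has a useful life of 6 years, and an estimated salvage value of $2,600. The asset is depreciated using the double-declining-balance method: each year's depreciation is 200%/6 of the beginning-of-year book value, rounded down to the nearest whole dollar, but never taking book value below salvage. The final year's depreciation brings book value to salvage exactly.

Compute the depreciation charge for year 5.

Depreciable base = $28,042 − $2,600 = $25,442.
Year 1: ⌊$28,042 × 200%/6⌋ = $9,347. Book value $18,695.
Year 2: ⌊$18,695 × 200%/6⌋ = $6,231. Book value $12,464.
Year 3: ⌊$12,464 × 200%/6⌋ = $4,154. Book value $8,310.
Year 4: ⌊$8,310 × 200%/6⌋ = $2,770. Book value $5,540.
Year 5: ⌊$5,540 × 200%/6⌋ = $1,846. Book value $3,694.

$1,846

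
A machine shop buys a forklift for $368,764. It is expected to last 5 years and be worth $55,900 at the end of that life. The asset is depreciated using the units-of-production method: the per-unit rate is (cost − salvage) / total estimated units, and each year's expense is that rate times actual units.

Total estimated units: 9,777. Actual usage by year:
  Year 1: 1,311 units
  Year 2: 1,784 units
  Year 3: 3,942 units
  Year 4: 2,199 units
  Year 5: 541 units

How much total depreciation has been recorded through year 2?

$99,040

Depreciable base = $368,764 − $55,900 = $312,864.
Rate = $312,864 / 9,777 units = $32 per unit.
Year 1: 1,311 × $32 = $41,952. Book value $326,812.
Year 2: 1,784 × $32 = $57,088. Book value $269,724.
Accumulated through year 2 = $368,764 − $269,724 = $99,040.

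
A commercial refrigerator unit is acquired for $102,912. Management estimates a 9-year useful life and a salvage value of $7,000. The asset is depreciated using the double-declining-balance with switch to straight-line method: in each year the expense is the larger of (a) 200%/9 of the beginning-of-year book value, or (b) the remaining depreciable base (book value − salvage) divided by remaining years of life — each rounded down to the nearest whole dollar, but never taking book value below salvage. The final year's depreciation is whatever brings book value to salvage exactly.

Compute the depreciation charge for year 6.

$6,509

Depreciable base = $102,912 − $7,000 = $95,912.
Year 1: DB = ⌊$102,912 × 200%/9⌋ = $22,869; SL = ⌊$95,912/9⌋ = $10,656 → take DB $22,869. Book value $80,043.
Year 2: DB = ⌊$80,043 × 200%/9⌋ = $17,787; SL = ⌊$73,043/8⌋ = $9,130 → take DB $17,787. Book value $62,256.
Year 3: DB = ⌊$62,256 × 200%/9⌋ = $13,834; SL = ⌊$55,256/7⌋ = $7,893 → take DB $13,834. Book value $48,422.
Year 4: DB = ⌊$48,422 × 200%/9⌋ = $10,760; SL = ⌊$41,422/6⌋ = $6,903 → take DB $10,760. Book value $37,662.
Year 5: DB = ⌊$37,662 × 200%/9⌋ = $8,369; SL = ⌊$30,662/5⌋ = $6,132 → take DB $8,369. Book value $29,293.
Year 6: DB = ⌊$29,293 × 200%/9⌋ = $6,509; SL = ⌊$22,293/4⌋ = $5,573 → take DB $6,509. Book value $22,784.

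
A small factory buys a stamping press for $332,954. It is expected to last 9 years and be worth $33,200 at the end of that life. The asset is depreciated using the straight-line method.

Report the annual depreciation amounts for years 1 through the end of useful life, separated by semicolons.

Depreciable base = $332,954 − $33,200 = $299,754.
Annual expense = $299,754 / 9 = $33,306.
End of year 1: book value $299,648.
End of year 2: book value $266,342.
End of year 3: book value $233,036.
End of year 4: book value $199,730.
End of year 5: book value $166,424.
End of year 6: book value $133,118.
End of year 7: book value $99,812.
End of year 8: book value $66,506.
End of year 9: book value $33,200.

$33,306; $33,306; $33,306; $33,306; $33,306; $33,306; $33,306; $33,306; $33,306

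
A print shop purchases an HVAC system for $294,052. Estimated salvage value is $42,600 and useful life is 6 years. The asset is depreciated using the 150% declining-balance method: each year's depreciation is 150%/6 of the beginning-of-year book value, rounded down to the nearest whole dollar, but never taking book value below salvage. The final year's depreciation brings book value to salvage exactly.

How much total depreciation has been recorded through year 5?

$224,271

Depreciable base = $294,052 − $42,600 = $251,452.
Year 1: ⌊$294,052 × 150%/6⌋ = $73,513. Book value $220,539.
Year 2: ⌊$220,539 × 150%/6⌋ = $55,134. Book value $165,405.
Year 3: ⌊$165,405 × 150%/6⌋ = $41,351. Book value $124,054.
Year 4: ⌊$124,054 × 150%/6⌋ = $31,013. Book value $93,041.
Year 5: ⌊$93,041 × 150%/6⌋ = $23,260. Book value $69,781.
Accumulated through year 5 = $294,052 − $69,781 = $224,271.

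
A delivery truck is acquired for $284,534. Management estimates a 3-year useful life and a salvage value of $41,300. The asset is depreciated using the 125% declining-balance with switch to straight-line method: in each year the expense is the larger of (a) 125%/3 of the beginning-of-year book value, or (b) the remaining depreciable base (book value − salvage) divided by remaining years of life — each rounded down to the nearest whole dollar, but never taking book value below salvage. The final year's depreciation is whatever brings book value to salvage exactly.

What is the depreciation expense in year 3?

$55,522

Depreciable base = $284,534 − $41,300 = $243,234.
Year 1: DB = ⌊$284,534 × 125%/3⌋ = $118,555; SL = ⌊$243,234/3⌋ = $81,078 → take DB $118,555. Book value $165,979.
Year 2: DB = ⌊$165,979 × 125%/3⌋ = $69,157; SL = ⌊$124,679/2⌋ = $62,339 → take DB $69,157. Book value $96,822.
Year 3 (final): $96,822 − $41,300 = $55,522. Book value $41,300.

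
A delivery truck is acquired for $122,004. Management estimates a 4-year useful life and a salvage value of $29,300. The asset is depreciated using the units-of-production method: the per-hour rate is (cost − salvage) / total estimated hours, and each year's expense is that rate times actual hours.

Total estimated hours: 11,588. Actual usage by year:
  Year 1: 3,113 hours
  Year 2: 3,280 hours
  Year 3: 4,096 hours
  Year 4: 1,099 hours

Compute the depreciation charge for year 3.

$32,768

Depreciable base = $122,004 − $29,300 = $92,704.
Rate = $92,704 / 11,588 hours = $8 per hour.
Year 1: 3,113 × $8 = $24,904. Book value $97,100.
Year 2: 3,280 × $8 = $26,240. Book value $70,860.
Year 3: 4,096 × $8 = $32,768. Book value $38,092.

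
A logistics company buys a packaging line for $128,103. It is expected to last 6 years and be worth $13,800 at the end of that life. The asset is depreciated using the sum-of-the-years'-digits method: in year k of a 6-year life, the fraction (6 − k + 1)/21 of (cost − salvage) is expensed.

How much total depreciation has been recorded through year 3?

Depreciable base = $128,103 − $13,800 = $114,303.
Sum of the years' digits = 6+5+4+3+2+1 = 21.
Year 1: $114,303 × 6/21 = $32,658. Book value $95,445.
Year 2: $114,303 × 5/21 = $27,215. Book value $68,230.
Year 3: $114,303 × 4/21 = $21,772. Book value $46,458.
Accumulated through year 3 = $128,103 − $46,458 = $81,645.

$81,645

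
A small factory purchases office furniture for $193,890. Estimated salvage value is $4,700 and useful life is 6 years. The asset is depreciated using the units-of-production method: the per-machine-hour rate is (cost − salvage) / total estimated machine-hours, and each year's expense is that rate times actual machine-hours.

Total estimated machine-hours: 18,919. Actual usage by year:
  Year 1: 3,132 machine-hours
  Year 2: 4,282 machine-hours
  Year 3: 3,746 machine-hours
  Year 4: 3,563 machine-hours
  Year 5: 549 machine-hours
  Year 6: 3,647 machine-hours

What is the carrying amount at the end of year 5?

Depreciable base = $193,890 − $4,700 = $189,190.
Rate = $189,190 / 18,919 machine-hours = $10 per machine-hour.
Year 1: 3,132 × $10 = $31,320. Book value $162,570.
Year 2: 4,282 × $10 = $42,820. Book value $119,750.
Year 3: 3,746 × $10 = $37,460. Book value $82,290.
Year 4: 3,563 × $10 = $35,630. Book value $46,660.
Year 5: 549 × $10 = $5,490. Book value $41,170.

$41,170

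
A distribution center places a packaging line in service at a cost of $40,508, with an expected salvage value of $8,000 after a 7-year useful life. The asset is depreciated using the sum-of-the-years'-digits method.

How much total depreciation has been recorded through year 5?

$29,025

Depreciable base = $40,508 − $8,000 = $32,508.
Sum of the years' digits = 7+6+5+4+3+2+1 = 28.
Year 1: $32,508 × 7/28 = $8,127. Book value $32,381.
Year 2: $32,508 × 6/28 = $6,966. Book value $25,415.
Year 3: $32,508 × 5/28 = $5,805. Book value $19,610.
Year 4: $32,508 × 4/28 = $4,644. Book value $14,966.
Year 5: $32,508 × 3/28 = $3,483. Book value $11,483.
Accumulated through year 5 = $40,508 − $11,483 = $29,025.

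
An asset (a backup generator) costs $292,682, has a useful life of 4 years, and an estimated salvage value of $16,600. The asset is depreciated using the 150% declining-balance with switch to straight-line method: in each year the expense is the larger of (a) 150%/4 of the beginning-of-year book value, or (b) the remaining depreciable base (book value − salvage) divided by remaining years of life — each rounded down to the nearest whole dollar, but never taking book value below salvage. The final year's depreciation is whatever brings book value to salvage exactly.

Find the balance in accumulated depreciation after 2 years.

Depreciable base = $292,682 − $16,600 = $276,082.
Year 1: DB = ⌊$292,682 × 150%/4⌋ = $109,755; SL = ⌊$276,082/4⌋ = $69,020 → take DB $109,755. Book value $182,927.
Year 2: DB = ⌊$182,927 × 150%/4⌋ = $68,597; SL = ⌊$166,327/3⌋ = $55,442 → take DB $68,597. Book value $114,330.
Accumulated through year 2 = $292,682 − $114,330 = $178,352.

$178,352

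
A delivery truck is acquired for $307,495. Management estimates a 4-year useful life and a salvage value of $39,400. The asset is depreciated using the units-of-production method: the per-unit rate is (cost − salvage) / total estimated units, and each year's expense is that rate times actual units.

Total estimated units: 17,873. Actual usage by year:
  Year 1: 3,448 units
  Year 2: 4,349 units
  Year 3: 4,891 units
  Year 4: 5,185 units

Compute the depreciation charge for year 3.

Depreciable base = $307,495 − $39,400 = $268,095.
Rate = $268,095 / 17,873 units = $15 per unit.
Year 1: 3,448 × $15 = $51,720. Book value $255,775.
Year 2: 4,349 × $15 = $65,235. Book value $190,540.
Year 3: 4,891 × $15 = $73,365. Book value $117,175.

$73,365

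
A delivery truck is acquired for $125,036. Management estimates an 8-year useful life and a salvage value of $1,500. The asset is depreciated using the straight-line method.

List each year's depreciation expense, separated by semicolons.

Depreciable base = $125,036 − $1,500 = $123,536.
Annual expense = $123,536 / 8 = $15,442.
End of year 1: book value $109,594.
End of year 2: book value $94,152.
End of year 3: book value $78,710.
End of year 4: book value $63,268.
End of year 5: book value $47,826.
End of year 6: book value $32,384.
End of year 7: book value $16,942.
End of year 8: book value $1,500.

$15,442; $15,442; $15,442; $15,442; $15,442; $15,442; $15,442; $15,442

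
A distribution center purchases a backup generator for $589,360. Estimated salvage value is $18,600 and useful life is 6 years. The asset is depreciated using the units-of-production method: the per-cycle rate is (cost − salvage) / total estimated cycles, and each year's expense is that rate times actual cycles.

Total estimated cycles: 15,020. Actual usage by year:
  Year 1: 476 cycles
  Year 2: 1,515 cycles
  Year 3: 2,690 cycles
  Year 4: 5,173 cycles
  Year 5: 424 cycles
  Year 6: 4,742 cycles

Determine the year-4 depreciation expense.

Depreciable base = $589,360 − $18,600 = $570,760.
Rate = $570,760 / 15,020 cycles = $38 per cycle.
Year 1: 476 × $38 = $18,088. Book value $571,272.
Year 2: 1,515 × $38 = $57,570. Book value $513,702.
Year 3: 2,690 × $38 = $102,220. Book value $411,482.
Year 4: 5,173 × $38 = $196,574. Book value $214,908.

$196,574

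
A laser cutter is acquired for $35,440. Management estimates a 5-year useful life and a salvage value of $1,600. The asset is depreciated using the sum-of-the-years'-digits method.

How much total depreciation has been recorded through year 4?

$31,584

Depreciable base = $35,440 − $1,600 = $33,840.
Sum of the years' digits = 5+4+3+2+1 = 15.
Year 1: $33,840 × 5/15 = $11,280. Book value $24,160.
Year 2: $33,840 × 4/15 = $9,024. Book value $15,136.
Year 3: $33,840 × 3/15 = $6,768. Book value $8,368.
Year 4: $33,840 × 2/15 = $4,512. Book value $3,856.
Accumulated through year 4 = $35,440 − $3,856 = $31,584.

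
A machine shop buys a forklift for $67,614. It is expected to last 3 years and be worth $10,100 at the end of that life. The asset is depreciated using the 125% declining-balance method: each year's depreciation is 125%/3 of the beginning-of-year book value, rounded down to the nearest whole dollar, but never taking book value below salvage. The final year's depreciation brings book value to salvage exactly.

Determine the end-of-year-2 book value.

Depreciable base = $67,614 − $10,100 = $57,514.
Year 1: ⌊$67,614 × 125%/3⌋ = $28,172. Book value $39,442.
Year 2: ⌊$39,442 × 125%/3⌋ = $16,434. Book value $23,008.

$23,008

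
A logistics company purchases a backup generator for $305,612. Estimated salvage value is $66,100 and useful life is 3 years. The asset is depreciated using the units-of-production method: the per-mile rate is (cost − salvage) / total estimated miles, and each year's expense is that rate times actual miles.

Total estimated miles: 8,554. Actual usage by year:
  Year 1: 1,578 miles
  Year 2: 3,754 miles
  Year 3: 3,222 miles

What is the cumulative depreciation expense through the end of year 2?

$149,296

Depreciable base = $305,612 − $66,100 = $239,512.
Rate = $239,512 / 8,554 miles = $28 per mile.
Year 1: 1,578 × $28 = $44,184. Book value $261,428.
Year 2: 3,754 × $28 = $105,112. Book value $156,316.
Accumulated through year 2 = $305,612 − $156,316 = $149,296.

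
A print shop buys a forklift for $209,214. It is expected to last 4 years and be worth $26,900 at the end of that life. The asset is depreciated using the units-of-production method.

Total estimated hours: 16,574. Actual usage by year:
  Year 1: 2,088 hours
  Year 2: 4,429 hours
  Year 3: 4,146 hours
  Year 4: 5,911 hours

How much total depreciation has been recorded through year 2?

$71,687

Depreciable base = $209,214 − $26,900 = $182,314.
Rate = $182,314 / 16,574 hours = $11 per hour.
Year 1: 2,088 × $11 = $22,968. Book value $186,246.
Year 2: 4,429 × $11 = $48,719. Book value $137,527.
Accumulated through year 2 = $209,214 − $137,527 = $71,687.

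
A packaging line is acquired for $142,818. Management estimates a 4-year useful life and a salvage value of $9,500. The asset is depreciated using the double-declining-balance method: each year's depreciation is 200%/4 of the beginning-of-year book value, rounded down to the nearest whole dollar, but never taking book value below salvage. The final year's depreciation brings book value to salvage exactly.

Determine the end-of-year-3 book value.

$17,853

Depreciable base = $142,818 − $9,500 = $133,318.
Year 1: ⌊$142,818 × 200%/4⌋ = $71,409. Book value $71,409.
Year 2: ⌊$71,409 × 200%/4⌋ = $35,704. Book value $35,705.
Year 3: ⌊$35,705 × 200%/4⌋ = $17,852. Book value $17,853.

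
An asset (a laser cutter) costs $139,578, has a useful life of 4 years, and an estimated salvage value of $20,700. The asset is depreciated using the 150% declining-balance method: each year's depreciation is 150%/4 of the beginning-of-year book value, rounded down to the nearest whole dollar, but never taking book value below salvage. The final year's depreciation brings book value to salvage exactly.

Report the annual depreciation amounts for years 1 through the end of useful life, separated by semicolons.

$52,341; $32,713; $20,446; $13,378

Depreciable base = $139,578 − $20,700 = $118,878.
Year 1: ⌊$139,578 × 150%/4⌋ = $52,341. Book value $87,237.
Year 2: ⌊$87,237 × 150%/4⌋ = $32,713. Book value $54,524.
Year 3: ⌊$54,524 × 150%/4⌋ = $20,446. Book value $34,078.
Year 4 (final): $34,078 − $20,700 = $13,378. Book value $20,700.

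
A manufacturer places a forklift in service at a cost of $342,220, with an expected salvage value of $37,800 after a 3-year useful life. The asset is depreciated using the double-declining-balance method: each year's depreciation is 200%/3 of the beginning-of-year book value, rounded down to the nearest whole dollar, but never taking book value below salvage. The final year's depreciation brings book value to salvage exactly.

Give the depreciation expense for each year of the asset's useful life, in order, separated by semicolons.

Depreciable base = $342,220 − $37,800 = $304,420.
Year 1: ⌊$342,220 × 200%/3⌋ = $228,146. Book value $114,074.
Year 2: ⌊$114,074 × 200%/3⌋ = $76,049. Book value $38,025.
Year 3 (final): $38,025 − $37,800 = $225. Book value $37,800.

$228,146; $76,049; $225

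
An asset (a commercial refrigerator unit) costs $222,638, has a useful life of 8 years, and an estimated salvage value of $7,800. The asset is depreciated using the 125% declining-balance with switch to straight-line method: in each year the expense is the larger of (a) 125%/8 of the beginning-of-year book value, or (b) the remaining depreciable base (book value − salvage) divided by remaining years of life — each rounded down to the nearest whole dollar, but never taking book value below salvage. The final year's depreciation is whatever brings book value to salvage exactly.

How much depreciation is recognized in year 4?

Depreciable base = $222,638 − $7,800 = $214,838.
Year 1: DB = ⌊$222,638 × 125%/8⌋ = $34,787; SL = ⌊$214,838/8⌋ = $26,854 → take DB $34,787. Book value $187,851.
Year 2: DB = ⌊$187,851 × 125%/8⌋ = $29,351; SL = ⌊$180,051/7⌋ = $25,721 → take DB $29,351. Book value $158,500.
Year 3: DB = ⌊$158,500 × 125%/8⌋ = $24,765; SL = ⌊$150,700/6⌋ = $25,116 → take SL $25,116. Book value $133,384.
Year 4: DB = ⌊$133,384 × 125%/8⌋ = $20,841; SL = ⌊$125,584/5⌋ = $25,116 → take SL $25,116. Book value $108,268.

$25,116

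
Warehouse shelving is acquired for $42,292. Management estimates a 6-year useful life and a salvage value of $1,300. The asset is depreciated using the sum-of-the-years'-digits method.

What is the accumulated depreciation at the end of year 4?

$35,136

Depreciable base = $42,292 − $1,300 = $40,992.
Sum of the years' digits = 6+5+4+3+2+1 = 21.
Year 1: $40,992 × 6/21 = $11,712. Book value $30,580.
Year 2: $40,992 × 5/21 = $9,760. Book value $20,820.
Year 3: $40,992 × 4/21 = $7,808. Book value $13,012.
Year 4: $40,992 × 3/21 = $5,856. Book value $7,156.
Accumulated through year 4 = $42,292 − $7,156 = $35,136.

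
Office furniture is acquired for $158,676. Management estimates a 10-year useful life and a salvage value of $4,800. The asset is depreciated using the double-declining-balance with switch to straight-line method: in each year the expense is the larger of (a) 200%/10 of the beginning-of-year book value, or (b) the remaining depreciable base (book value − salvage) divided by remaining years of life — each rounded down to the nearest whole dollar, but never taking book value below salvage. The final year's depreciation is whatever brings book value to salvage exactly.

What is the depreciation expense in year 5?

Depreciable base = $158,676 − $4,800 = $153,876.
Year 1: DB = ⌊$158,676 × 200%/10⌋ = $31,735; SL = ⌊$153,876/10⌋ = $15,387 → take DB $31,735. Book value $126,941.
Year 2: DB = ⌊$126,941 × 200%/10⌋ = $25,388; SL = ⌊$122,141/9⌋ = $13,571 → take DB $25,388. Book value $101,553.
Year 3: DB = ⌊$101,553 × 200%/10⌋ = $20,310; SL = ⌊$96,753/8⌋ = $12,094 → take DB $20,310. Book value $81,243.
Year 4: DB = ⌊$81,243 × 200%/10⌋ = $16,248; SL = ⌊$76,443/7⌋ = $10,920 → take DB $16,248. Book value $64,995.
Year 5: DB = ⌊$64,995 × 200%/10⌋ = $12,999; SL = ⌊$60,195/6⌋ = $10,032 → take DB $12,999. Book value $51,996.

$12,999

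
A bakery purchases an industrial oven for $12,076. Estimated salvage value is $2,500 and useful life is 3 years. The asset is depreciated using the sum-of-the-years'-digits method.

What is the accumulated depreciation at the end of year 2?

$7,980

Depreciable base = $12,076 − $2,500 = $9,576.
Sum of the years' digits = 3+2+1 = 6.
Year 1: $9,576 × 3/6 = $4,788. Book value $7,288.
Year 2: $9,576 × 2/6 = $3,192. Book value $4,096.
Accumulated through year 2 = $12,076 − $4,096 = $7,980.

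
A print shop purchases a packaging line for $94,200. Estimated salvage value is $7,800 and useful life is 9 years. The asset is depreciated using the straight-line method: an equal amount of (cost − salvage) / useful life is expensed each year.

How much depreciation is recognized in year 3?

Depreciable base = $94,200 − $7,800 = $86,400.
Annual expense = $86,400 / 9 = $9,600.

$9,600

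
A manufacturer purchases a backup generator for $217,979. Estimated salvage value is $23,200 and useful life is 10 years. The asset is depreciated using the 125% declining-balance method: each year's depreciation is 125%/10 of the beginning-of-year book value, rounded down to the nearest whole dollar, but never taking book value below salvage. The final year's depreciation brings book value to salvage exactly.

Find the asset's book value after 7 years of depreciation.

Depreciable base = $217,979 − $23,200 = $194,779.
Year 1: ⌊$217,979 × 125%/10⌋ = $27,247. Book value $190,732.
Year 2: ⌊$190,732 × 125%/10⌋ = $23,841. Book value $166,891.
Year 3: ⌊$166,891 × 125%/10⌋ = $20,861. Book value $146,030.
Year 4: ⌊$146,030 × 125%/10⌋ = $18,253. Book value $127,777.
Year 5: ⌊$127,777 × 125%/10⌋ = $15,972. Book value $111,805.
Year 6: ⌊$111,805 × 125%/10⌋ = $13,975. Book value $97,830.
Year 7: ⌊$97,830 × 125%/10⌋ = $12,228. Book value $85,602.

$85,602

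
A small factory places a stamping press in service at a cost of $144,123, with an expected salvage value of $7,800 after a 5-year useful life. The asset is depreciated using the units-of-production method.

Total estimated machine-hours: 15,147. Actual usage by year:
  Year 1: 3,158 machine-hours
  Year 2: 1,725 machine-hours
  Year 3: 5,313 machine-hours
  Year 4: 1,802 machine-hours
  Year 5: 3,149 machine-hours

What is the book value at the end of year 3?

Depreciable base = $144,123 − $7,800 = $136,323.
Rate = $136,323 / 15,147 machine-hours = $9 per machine-hour.
Year 1: 3,158 × $9 = $28,422. Book value $115,701.
Year 2: 1,725 × $9 = $15,525. Book value $100,176.
Year 3: 5,313 × $9 = $47,817. Book value $52,359.

$52,359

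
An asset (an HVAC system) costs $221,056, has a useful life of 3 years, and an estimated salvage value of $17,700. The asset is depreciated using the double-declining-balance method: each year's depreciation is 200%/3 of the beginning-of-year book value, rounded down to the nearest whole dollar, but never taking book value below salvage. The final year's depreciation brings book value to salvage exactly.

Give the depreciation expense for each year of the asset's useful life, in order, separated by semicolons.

Depreciable base = $221,056 − $17,700 = $203,356.
Year 1: ⌊$221,056 × 200%/3⌋ = $147,370. Book value $73,686.
Year 2: ⌊$73,686 × 200%/3⌋ = $49,124. Book value $24,562.
Year 3 (final): $24,562 − $17,700 = $6,862. Book value $17,700.

$147,370; $49,124; $6,862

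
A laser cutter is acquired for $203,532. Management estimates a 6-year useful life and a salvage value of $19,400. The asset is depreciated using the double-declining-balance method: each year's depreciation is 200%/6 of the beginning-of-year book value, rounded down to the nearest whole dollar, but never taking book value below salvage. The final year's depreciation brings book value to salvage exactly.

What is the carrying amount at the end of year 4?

$40,204

Depreciable base = $203,532 − $19,400 = $184,132.
Year 1: ⌊$203,532 × 200%/6⌋ = $67,844. Book value $135,688.
Year 2: ⌊$135,688 × 200%/6⌋ = $45,229. Book value $90,459.
Year 3: ⌊$90,459 × 200%/6⌋ = $30,153. Book value $60,306.
Year 4: ⌊$60,306 × 200%/6⌋ = $20,102. Book value $40,204.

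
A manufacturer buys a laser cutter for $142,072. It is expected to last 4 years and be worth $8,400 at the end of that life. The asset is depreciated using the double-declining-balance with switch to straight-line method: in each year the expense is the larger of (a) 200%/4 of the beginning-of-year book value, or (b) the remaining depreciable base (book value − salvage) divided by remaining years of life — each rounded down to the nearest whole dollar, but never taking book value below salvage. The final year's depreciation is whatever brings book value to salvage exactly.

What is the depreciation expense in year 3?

$17,759

Depreciable base = $142,072 − $8,400 = $133,672.
Year 1: DB = ⌊$142,072 × 200%/4⌋ = $71,036; SL = ⌊$133,672/4⌋ = $33,418 → take DB $71,036. Book value $71,036.
Year 2: DB = ⌊$71,036 × 200%/4⌋ = $35,518; SL = ⌊$62,636/3⌋ = $20,878 → take DB $35,518. Book value $35,518.
Year 3: DB = ⌊$35,518 × 200%/4⌋ = $17,759; SL = ⌊$27,118/2⌋ = $13,559 → take DB $17,759. Book value $17,759.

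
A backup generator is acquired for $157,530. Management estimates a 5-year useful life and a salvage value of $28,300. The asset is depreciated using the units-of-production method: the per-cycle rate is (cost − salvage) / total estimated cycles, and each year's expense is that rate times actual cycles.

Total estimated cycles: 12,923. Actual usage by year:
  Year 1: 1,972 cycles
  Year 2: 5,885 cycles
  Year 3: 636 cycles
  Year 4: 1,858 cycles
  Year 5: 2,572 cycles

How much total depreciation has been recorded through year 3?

Depreciable base = $157,530 − $28,300 = $129,230.
Rate = $129,230 / 12,923 cycles = $10 per cycle.
Year 1: 1,972 × $10 = $19,720. Book value $137,810.
Year 2: 5,885 × $10 = $58,850. Book value $78,960.
Year 3: 636 × $10 = $6,360. Book value $72,600.
Accumulated through year 3 = $157,530 − $72,600 = $84,930.

$84,930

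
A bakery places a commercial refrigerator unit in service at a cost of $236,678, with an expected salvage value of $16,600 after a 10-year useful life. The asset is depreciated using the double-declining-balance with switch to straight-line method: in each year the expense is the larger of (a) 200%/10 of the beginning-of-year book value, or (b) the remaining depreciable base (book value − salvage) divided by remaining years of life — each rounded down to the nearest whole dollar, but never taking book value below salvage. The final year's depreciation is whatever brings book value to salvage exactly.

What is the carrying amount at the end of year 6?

$62,045

Depreciable base = $236,678 − $16,600 = $220,078.
Year 1: DB = ⌊$236,678 × 200%/10⌋ = $47,335; SL = ⌊$220,078/10⌋ = $22,007 → take DB $47,335. Book value $189,343.
Year 2: DB = ⌊$189,343 × 200%/10⌋ = $37,868; SL = ⌊$172,743/9⌋ = $19,193 → take DB $37,868. Book value $151,475.
Year 3: DB = ⌊$151,475 × 200%/10⌋ = $30,295; SL = ⌊$134,875/8⌋ = $16,859 → take DB $30,295. Book value $121,180.
Year 4: DB = ⌊$121,180 × 200%/10⌋ = $24,236; SL = ⌊$104,580/7⌋ = $14,940 → take DB $24,236. Book value $96,944.
Year 5: DB = ⌊$96,944 × 200%/10⌋ = $19,388; SL = ⌊$80,344/6⌋ = $13,390 → take DB $19,388. Book value $77,556.
Year 6: DB = ⌊$77,556 × 200%/10⌋ = $15,511; SL = ⌊$60,956/5⌋ = $12,191 → take DB $15,511. Book value $62,045.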